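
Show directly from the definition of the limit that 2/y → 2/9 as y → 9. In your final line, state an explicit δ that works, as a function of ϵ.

δ = min(9/2, (81/4)ϵ)

Let ϵ > 0 be given. We seek δ > 0 such that 0 < |y − 9| < δ implies |2/y − (2/9)| < ϵ.
|2/y − (2/9)| = 2·|9 − y|/(9·|y|) = 2|y − 9|/(9|y|).
Require δ ≤ 9/2 so that |y| > 9 − 9/2 = 9/2, hence 9|y| > 81/2.
Then |2/y − (2/9)| < 2|y − 9|/(81/2), which is < ϵ when |y − 9| < (81/4)ϵ.
Take δ = min(9/2, (81/4)ϵ). Then 0 < |y − 9| < δ gives both |y − 9| < 9/2 and |y − 9| < (81/4)ϵ, so |2/y − (2/9)| < ϵ.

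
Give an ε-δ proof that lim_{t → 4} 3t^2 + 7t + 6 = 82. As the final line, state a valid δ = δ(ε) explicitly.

Let ε > 0 be given. We want δ > 0 such that 0 < |t − 4| < δ implies |(3t^2 + 7t + 6) − 82| < ε.
(3t^2 + 7t + 6) − 82 = 3t^2 + 7t - 76 = (t − 4)(3t + 19).
So |(3t^2 + 7t + 6) − 82| = |t − 4|·|3t + 19|.
Assume first that |t − 4| < 2, so |t| < 6. Then |3t + 19| ≤ 3·6 + 19 = 37.
Hence |(3t^2 + 7t + 6) − 82| ≤ 37|t − 4| < ε provided |t − 4| < ε/37.
Take δ = min(2, ε/37). Then 0 < |t − 4| < δ gives both |t − 4| < 2 and |t − 4| < ε/37, so |(3t^2 + 7t + 6) − 82| < ε.

δ = min(2, ε/37)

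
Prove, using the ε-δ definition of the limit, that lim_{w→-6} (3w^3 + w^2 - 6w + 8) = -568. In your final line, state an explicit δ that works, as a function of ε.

Let ε > 0. We want δ > 0 such that 0 < |w + 6| < δ implies |(3w^3 + w^2 - 6w + 8) + 568| < ε.
(3w^3 + w^2 - 6w + 8) + 568 = 3w^3 + w^2 - 6w + 576 = (w + 6)(3w^2 - 17w + 96).
So |(3w^3 + w^2 - 6w + 8) + 568| = |w + 6|·|3w^2 - 17w + 96|.
Assume first that |w + 6| < 1, so |w| < 7. Then |3w^2 - 17w + 96| ≤ 3·7^2 + 17·7 + 96 = 362.
Hence |(3w^3 + w^2 - 6w + 8) + 568| ≤ 362|w + 6| < ε provided |w + 6| < ε/362.
Take δ = min(1, ε/362). Then 0 < |w + 6| < δ gives both |w + 6| < 1 and |w + 6| < ε/362, so |(3w^3 + w^2 - 6w + 8) + 568| < ε.

δ = min(1, ε/362)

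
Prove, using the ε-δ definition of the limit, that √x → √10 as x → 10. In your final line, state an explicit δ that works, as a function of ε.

δ = min(10, √10·ε)

Let ε > 0. We want δ > 0 such that 0 < |x − 10| < δ implies |√x − √10| < ε.
Multiplying by the conjugate, |√x − √10| = |x − 10|/(√x + √10).
Restrict δ ≤ 10 so that |x − 10| < 10 forces x > 0, and then √x + √10 > √10.
Hence |√x − √10| < |x − 10|/√10, which is < ε once |x − 10| < √10·ε.
Take δ = min(10, √10·ε). If 0 < |x − 10| < δ then x > 0 and |√x − √10| < |x − 10|/√10 < ε.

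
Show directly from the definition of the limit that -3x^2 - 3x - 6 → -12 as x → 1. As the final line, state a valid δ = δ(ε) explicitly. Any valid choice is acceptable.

Suppose ε > 0. We want δ > 0 such that 0 < |x − 1| < δ implies |(-3x^2 - 3x - 6) + 12| < ε.
(-3x^2 - 3x - 6) + 12 = -3x^2 - 3x + 6 = (x − 1)(-3x - 6).
So |(-3x^2 - 3x - 6) + 12| = |x − 1|·|-3x - 6|.
Assume first that |x − 1| < 2, so |x| < 3. Then |-3x - 6| ≤ 3·3 + 6 = 15.
Hence |(-3x^2 - 3x - 6) + 12| ≤ 15|x − 1| < ε provided |x − 1| < ε/15.
Take δ = min(2, ε/15). Then 0 < |x − 1| < δ gives both |x − 1| < 2 and |x − 1| < ε/15, so |(-3x^2 - 3x - 6) + 12| < ε.

δ = min(2, ε/15)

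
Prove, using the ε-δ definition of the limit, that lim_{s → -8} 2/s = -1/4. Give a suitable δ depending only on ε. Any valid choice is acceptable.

Suppose ε > 0. We seek δ > 0 such that 0 < |s + 8| < δ implies |2/s + 1/4| < ε.
|2/s + 1/4| = 2·|-8 − s|/(8·|s|) = 2|s + 8|/(8|s|).
Restrict δ ≤ 4. Then |s + 8| < 4 gives |s| > 4, so 8|s| > 32.
Then |2/s + 1/4| < 2|s + 8|/32, which is < ε when |s + 8| < 16ε.
Take δ = min(4, 16ε). Then 0 < |s + 8| < δ gives both |s + 8| < 4 and |s + 8| < 16ε, so |2/s + 1/4| < ε.

δ = min(4, 16ε)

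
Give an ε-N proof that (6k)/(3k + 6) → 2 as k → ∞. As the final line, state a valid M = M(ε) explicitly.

Fix ε > 0. For k ≥ 1, |(6k)/(3k + 6) − 2| = |-36|/(3(3k + 6)) = 36/(3(3k + 6)).
Since 3k + 6 ≥ 3k for k ≥ 1, this is ≤ 36/(3·3k) = 4/k.
So |(6k)/(3k + 6) − 2| < ε whenever k > 4/ε.
Take M = 4/ε. If k > M then |(6k)/(3k + 6) − 2| ≤ 4/k < ε.

M = 4/ε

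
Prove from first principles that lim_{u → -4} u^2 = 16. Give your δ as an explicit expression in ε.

δ = min(2, ε/10)

Let ε > 0 be given. We seek δ > 0 with 0 < |u + 4| < δ ⇒ |u^2 − 16| < ε.
Factor: u^2 − 16 = (u + 4)(u - 4), so |u^2 − 16| = |u + 4|·|u - 4|.
Restrict δ ≤ 2. Then |u + 4| < 2 gives |u| < 6, so by the triangle inequality |u - 4| ≤ 6 + 4 = 10.
Hence |u^2 − 16| ≤ 10|u + 4|, which is < ε once |u + 4| < ε/10.
Take δ = min(2, ε/10). If 0 < |u + 4| < δ then both bounds hold and |u^2 − 16| ≤ 10|u + 4| < 10·(ε/10) = ε.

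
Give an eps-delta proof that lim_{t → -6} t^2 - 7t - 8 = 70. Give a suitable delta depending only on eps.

delta = min(1, eps/20)

Let eps > 0. We want delta > 0 such that 0 < |t + 6| < delta implies |(t^2 - 7t - 8) − 70| < eps.
(t^2 - 7t - 8) − 70 = t^2 - 7t - 78 = (t + 6)(t - 13).
So |(t^2 - 7t - 8) − 70| = |t + 6|·|t - 13|.
Require delta ≤ 1. Then |t + 6| < 1 gives |t| < 7, and by the triangle inequality |t - 13| ≤ 7 + 13 = 20.
Hence |(t^2 - 7t - 8) − 70| ≤ 20|t + 6| < eps provided |t + 6| < eps/20.
Choosing delta = min(1, eps/20) ensures both conditions, hence |(t^2 - 7t - 8) − 70| < eps.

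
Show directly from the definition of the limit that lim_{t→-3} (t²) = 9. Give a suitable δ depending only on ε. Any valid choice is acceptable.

δ = min(1, ε/7)

Suppose ε > 0. We seek δ > 0 with 0 < |t + 3| < δ ⇒ |t² − 9| < ε.
Factor: t² − 9 = (t + 3)(t - 3), so |t² − 9| = |t + 3|·|t - 3|.
Impose δ ≤ 1 so that |t| < 4; then |t - 3| ≤ 7.
Hence |t² − 9| ≤ 7|t + 3|, which is < ε once |t + 3| < ε/7.
Take δ = min(1, ε/7). If 0 < |t + 3| < δ then both bounds hold and |t² − 9| ≤ 7|t + 3| < 7·(ε/7) = ε.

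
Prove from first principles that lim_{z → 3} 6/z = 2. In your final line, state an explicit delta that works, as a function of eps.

delta = min(3/2, (3/4)eps)

Suppose eps > 0. We seek delta > 0 such that 0 < |z − 3| < delta implies |6/z − 2| < eps.
|6/z − 2| = 6·|3 − z|/(3·|z|) = 6|z − 3|/(3|z|).
Restrict delta ≤ 3/2. Then |z − 3| < 3/2 gives |z| > 3/2, so 3|z| > 9/2.
Then |6/z − 2| < 6|z − 3|/(9/2), which is < eps when |z − 3| < (3/4)eps.
Take delta = min(3/2, (3/4)eps). Then 0 < |z − 3| < delta gives both |z − 3| < 3/2 and |z − 3| < (3/4)eps, so |6/z − 2| < eps.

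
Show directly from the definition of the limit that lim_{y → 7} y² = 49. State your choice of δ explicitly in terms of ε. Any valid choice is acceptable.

Suppose ε > 0. We seek δ > 0 with 0 < |y − 7| < δ ⇒ |y² − 49| < ε.
Factor: y² − 49 = (y − 7)(y + 7), so |y² − 49| = |y − 7|·|y + 7|.
Restrict δ ≤ 2. Then |y − 7| < 2 gives |y| < 9, so by the triangle inequality |y + 7| ≤ 9 + 7 = 16.
Hence |y² − 49| ≤ 16|y − 7|, which is < ε once |y − 7| < ε/16.
Take δ = min(2, ε/16). If 0 < |y − 7| < δ then both bounds hold and |y² − 49| ≤ 16|y − 7| < 16·(ε/16) = ε.

δ = min(2, ε/16)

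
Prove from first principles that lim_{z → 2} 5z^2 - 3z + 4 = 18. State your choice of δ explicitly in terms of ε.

δ = min(1, ε/22)

Let ε > 0 be given. We want δ > 0 such that 0 < |z − 2| < δ implies |(5z^2 - 3z + 4) − 18| < ε.
(5z^2 - 3z + 4) − 18 = 5z^2 - 3z - 14 = (z − 2)(5z + 7).
So |(5z^2 - 3z + 4) − 18| = |z − 2|·|5z + 7|.
Assume first that |z − 2| < 1, so |z| < 3. Then |5z + 7| ≤ 5·3 + 7 = 22.
Hence |(5z^2 - 3z + 4) − 18| ≤ 22|z − 2| < ε provided |z − 2| < ε/22.
Choosing δ = min(1, ε/22) ensures both conditions, hence |(5z^2 - 3z + 4) − 18| < ε.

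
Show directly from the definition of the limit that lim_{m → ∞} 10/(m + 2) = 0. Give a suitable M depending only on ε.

M = 10/ε

Fix ε > 0. For m ≥ 1, |10/(m + 2) − 0| = 10/(m + 2) ≤ 10/m.
We need 10/m < ε, i.e. m > 10/ε.
Take M = 10/ε. If m > M then |10/(m + 2)| ≤ 10/m < ε.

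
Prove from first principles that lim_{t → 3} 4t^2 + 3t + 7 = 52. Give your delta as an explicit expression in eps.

Let eps > 0 be given. We want delta > 0 such that 0 < |t − 3| < delta implies |(4t^2 + 3t + 7) − 52| < eps.
(4t^2 + 3t + 7) − 52 = 4t^2 + 3t - 45 = (t − 3)(4t + 15).
So |(4t^2 + 3t + 7) − 52| = |t − 3|·|4t + 15|.
Require delta ≤ 2. Then |t − 3| < 2 gives |t| < 5, and by the triangle inequality |4t + 15| ≤ 4·5 + 15 = 35.
Hence |(4t^2 + 3t + 7) − 52| ≤ 35|t − 3| < eps provided |t − 3| < eps/35.
Take delta = min(2, eps/35). Then 0 < |t − 3| < delta gives both |t − 3| < 2 and |t − 3| < eps/35, so |(4t^2 + 3t + 7) − 52| < eps.

delta = min(2, eps/35)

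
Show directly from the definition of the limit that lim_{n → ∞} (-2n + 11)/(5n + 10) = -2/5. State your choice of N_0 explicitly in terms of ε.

N_0 = 3/ε

Let ε > 0. For n ≥ 1, |(-2n + 11)/(5n + 10) + 2/5| = |75|/(5(5n + 10)) = 75/(5(5n + 10)).
Since 5n + 10 ≥ 5n for n ≥ 1, this is ≤ 75/(5·5n) = 3/n.
So |(-2n + 11)/(5n + 10) + 2/5| < ε whenever n > 3/ε.
Take N_0 = 3/ε. If n > N_0 then |(-2n + 11)/(5n + 10) + 2/5| ≤ 3/n < ε.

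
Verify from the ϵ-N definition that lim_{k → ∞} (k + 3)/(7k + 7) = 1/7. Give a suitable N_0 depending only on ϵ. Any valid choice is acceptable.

Suppose ϵ > 0. For k ≥ 1, |(k + 3)/(7k + 7) − (1/7)| = |14|/(7(7k + 7)) = 14/(7(7k + 7)).
Since 7k + 7 ≥ 7k for k ≥ 1, this is ≤ 14/(7·7k) = (2/7)/k.
So |(k + 3)/(7k + 7) − (1/7)| < ϵ whenever k > (2/7)/ϵ.
Take N_0 = (2/7)/ϵ. If k > N_0 then |(k + 3)/(7k + 7) − (1/7)| ≤ (2/7)/k < ϵ.

N_0 = (2/7)/ϵ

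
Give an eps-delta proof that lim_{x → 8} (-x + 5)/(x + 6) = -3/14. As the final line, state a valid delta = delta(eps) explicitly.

delta = min(7, (98/11)eps)

Suppose eps > 0. We want delta > 0 with 0 < |x − 8| < delta ⇒ |(-x + 5)/(x + 6) + 3/14| < eps.
Combining over a common denominator, (-x + 5)/(x + 6) + 3/14 = [(-x + 5)·14 − (-3)·(x + 6)] / [14·(x + 6)] = -11(x − 8) / (14(x + 6)).
So |(-x + 5)/(x + 6) + 3/14| = 11|x − 8| / (14·|x + 6|).
Require delta ≤ 7, so |x + 6| ≥ |14| − |x − 8| > 14 − 7 = 7.
Hence |(-x + 5)/(x + 6) + 3/14| < 11|x − 8|/(14·7) = (11/98)|x − 8|, which is < eps once |x − 8| < (98/11)eps.
Take delta = min(7, (98/11)eps). Then 0 < |x − 8| < delta forces both bounds, so |(-x + 5)/(x + 6) + 3/14| < eps.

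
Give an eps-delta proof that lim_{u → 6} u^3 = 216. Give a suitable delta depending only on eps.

Let eps > 0. We seek delta > 0 with 0 < |u − 6| < delta ⇒ |u^3 − 216| < eps.
Factor: u^3 − 216 = (u − 6)(u^2 + 6u + 36), so |u^3 − 216| = |u − 6|·|u^2 + 6u + 36|.
Restrict delta ≤ 2. Then |u − 6| < 2 gives |u| < 8, so by the triangle inequality |u^2 + 6u + 36| ≤ 8^2 + 6·8 + 36 = 148.
Hence |u^3 − 216| ≤ 148|u − 6|, which is < eps once |u − 6| < eps/148.
Take delta = min(2, eps/148). If 0 < |u − 6| < delta then both bounds hold and |u^3 − 216| ≤ 148|u − 6| < 148·(eps/148) = eps.

delta = min(2, eps/148)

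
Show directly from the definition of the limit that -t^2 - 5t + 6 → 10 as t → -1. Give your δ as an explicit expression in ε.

δ = min(1, ε/6)

Suppose ε > 0. We want δ > 0 such that 0 < |t + 1| < δ implies |(-t^2 - 5t + 6) − 10| < ε.
(-t^2 - 5t + 6) − 10 = -t^2 - 5t - 4 = (t + 1)(-t - 4).
So |(-t^2 - 5t + 6) − 10| = |t + 1|·|-t - 4|.
Require δ ≤ 1. Then |t + 1| < 1 gives |t| < 2, and by the triangle inequality |-t - 4| ≤ 2 + 4 = 6.
Hence |(-t^2 - 5t + 6) − 10| ≤ 6|t + 1| < ε provided |t + 1| < ε/6.
Take δ = min(1, ε/6). Then 0 < |t + 1| < δ gives both |t + 1| < 1 and |t + 1| < ε/6, so |(-t^2 - 5t + 6) − 10| < ε.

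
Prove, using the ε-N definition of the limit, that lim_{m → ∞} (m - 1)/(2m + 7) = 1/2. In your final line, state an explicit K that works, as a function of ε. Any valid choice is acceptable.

Suppose ε > 0. For m ≥ 1, |(m - 1)/(2m + 7) − (1/2)| = |-9|/(2(2m + 7)) = 9/(2(2m + 7)).
Since 2m + 7 ≥ 2m for m ≥ 1, this is ≤ 9/(2·2m) = (9/4)/m.
So |(m - 1)/(2m + 7) − (1/2)| < ε whenever m > (9/4)/ε.
Take K = (9/4)/ε. If m > K then |(m - 1)/(2m + 7) − (1/2)| ≤ (9/4)/m < ε.

K = (9/4)/ε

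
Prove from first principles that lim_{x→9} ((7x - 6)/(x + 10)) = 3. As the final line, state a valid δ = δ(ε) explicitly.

Fix ε > 0. We want δ > 0 with 0 < |x − 9| < δ ⇒ |(7x - 6)/(x + 10) − 3| < ε.
Combining over a common denominator, (7x - 6)/(x + 10) − 3 = [(7x - 6)·19 − 57·(x + 10)] / [19·(x + 10)] = 76(x − 9) / (19(x + 10)).
So |(7x - 6)/(x + 10) − 3| = 76|x − 9| / (19·|x + 10|).
Restrict δ ≤ 19/2. Then |x − 9| < 19/2 gives |x + 10| = |(x − 9) + 19| ≥ 19 − 19/2 = 19/2.
Hence |(7x - 6)/(x + 10) − 3| < 76|x − 9|/(19·(19/2)) = (8/19)|x − 9|, which is < ε once |x − 9| < (19/8)ε.
Take δ = min(19/2, (19/8)ε). Then 0 < |x − 9| < δ forces both bounds, so |(7x - 6)/(x + 10) − 3| < ε.

δ = min(19/2, (19/8)ε)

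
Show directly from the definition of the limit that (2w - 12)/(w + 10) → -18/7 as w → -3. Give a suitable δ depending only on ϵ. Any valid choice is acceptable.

δ = min(7/2, (49/64)ϵ)

Let ϵ > 0. We want δ > 0 with 0 < |w + 3| < δ ⇒ |(2w - 12)/(w + 10) + 18/7| < ϵ.
Combining over a common denominator, (2w - 12)/(w + 10) + 18/7 = [(2w - 12)·7 − (-18)·(w + 10)] / [7·(w + 10)] = 32(w + 3) / (7(w + 10)).
So |(2w - 12)/(w + 10) + 18/7| = 32|w + 3| / (7·|w + 10|).
Restrict δ ≤ 7/2. Then |w + 3| < 7/2 gives |w + 10| = |(w + 3) + 7| ≥ 7 − 7/2 = 7/2.
Hence |(2w - 12)/(w + 10) + 18/7| < 32|w + 3|/(7·(7/2)) = (64/49)|w + 3|, which is < ϵ once |w + 3| < (49/64)ϵ.
Take δ = min(7/2, (49/64)ϵ). Then 0 < |w + 3| < δ forces both bounds, so |(2w - 12)/(w + 10) + 18/7| < ϵ.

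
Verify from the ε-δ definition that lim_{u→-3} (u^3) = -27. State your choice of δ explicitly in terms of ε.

δ = min(1, ε/37)

Fix ε > 0. We seek δ > 0 with 0 < |u + 3| < δ ⇒ |u^3 + 27| < ε.
Factor: u^3 + 27 = (u + 3)(u^2 - 3u + 9), so |u^3 + 27| = |u + 3|·|u^2 - 3u + 9|.
Impose δ ≤ 1 so that |u| < 4; then |u^2 - 3u + 9| ≤ 37.
Hence |u^3 + 27| ≤ 37|u + 3|, which is < ε once |u + 3| < ε/37.
Take δ = min(1, ε/37). If 0 < |u + 3| < δ then both bounds hold and |u^3 + 27| ≤ 37|u + 3| < 37·(ε/37) = ε.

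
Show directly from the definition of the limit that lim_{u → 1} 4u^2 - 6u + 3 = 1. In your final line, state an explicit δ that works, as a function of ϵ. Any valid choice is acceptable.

δ = min(1, ϵ/10)

Let ϵ > 0. We want δ > 0 such that 0 < |u − 1| < δ implies |(4u^2 - 6u + 3) − 1| < ϵ.
(4u^2 - 6u + 3) − 1 = 4u^2 - 6u + 2 = (u − 1)(4u - 2).
So |(4u^2 - 6u + 3) − 1| = |u − 1|·|4u - 2|.
Assume first that |u − 1| < 1, so |u| < 2. Then |4u - 2| ≤ 4·2 + 2 = 10.
Hence |(4u^2 - 6u + 3) − 1| ≤ 10|u − 1| < ϵ provided |u − 1| < ϵ/10.
Take δ = min(1, ϵ/10). Then 0 < |u − 1| < δ gives both |u − 1| < 1 and |u − 1| < ϵ/10, so |(4u^2 - 6u + 3) − 1| < ϵ.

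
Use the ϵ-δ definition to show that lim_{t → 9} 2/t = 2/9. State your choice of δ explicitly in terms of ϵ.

Let ϵ > 0. We seek δ > 0 such that 0 < |t − 9| < δ implies |2/t − (2/9)| < ϵ.
|2/t − (2/9)| = 2·|9 − t|/(9·|t|) = 2|t − 9|/(9|t|).
Restrict δ ≤ 9/2. Then |t − 9| < 9/2 gives |t| > 9/2, so 9|t| > 81/2.
Then |2/t − (2/9)| < 2|t − 9|/(81/2), which is < ϵ when |t − 9| < (81/4)ϵ.
Take δ = min(9/2, (81/4)ϵ). Then 0 < |t − 9| < δ gives both |t − 9| < 9/2 and |t − 9| < (81/4)ϵ, so |2/t − (2/9)| < ϵ.

δ = min(9/2, (81/4)ϵ)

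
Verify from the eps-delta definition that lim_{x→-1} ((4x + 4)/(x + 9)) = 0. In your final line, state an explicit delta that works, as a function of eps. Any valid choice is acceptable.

Fix eps > 0. We want delta > 0 with 0 < |x + 1| < delta ⇒ |(4x + 4)/(x + 9) − 0| < eps.
Combining over a common denominator, (4x + 4)/(x + 9) − 0 = [(4x + 4)·8 − 0·(x + 9)] / [8·(x + 9)] = 32(x + 1) / (8(x + 9)).
So |(4x + 4)/(x + 9) − 0| = 32|x + 1| / (8·|x + 9|).
Restrict delta ≤ 4. Then |x + 1| < 4 gives |x + 9| = |(x + 1) + 8| ≥ 8 − 4 = 4.
Hence |(4x + 4)/(x + 9) − 0| < 32|x + 1|/(8·4) = |x + 1|, which is < eps once |x + 1| < eps.
Take delta = min(4, eps). Then 0 < |x + 1| < delta forces both bounds, so |(4x + 4)/(x + 9) − 0| < eps.

delta = min(4, eps)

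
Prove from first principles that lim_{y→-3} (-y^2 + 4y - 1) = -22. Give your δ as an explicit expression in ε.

δ = min(1, ε/11)

Let ε > 0. We want δ > 0 such that 0 < |y + 3| < δ implies |(-y^2 + 4y - 1) + 22| < ε.
(-y^2 + 4y - 1) + 22 = -y^2 + 4y + 21 = (y + 3)(-y + 7).
So |(-y^2 + 4y - 1) + 22| = |y + 3|·|-y + 7|.
Require δ ≤ 1. Then |y + 3| < 1 gives |y| < 4, and by the triangle inequality |-y + 7| ≤ 4 + 7 = 11.
Hence |(-y^2 + 4y - 1) + 22| ≤ 11|y + 3| < ε provided |y + 3| < ε/11.
Take δ = min(1, ε/11). Then 0 < |y + 3| < δ gives both |y + 3| < 1 and |y + 3| < ε/11, so |(-y^2 + 4y - 1) + 22| < ε.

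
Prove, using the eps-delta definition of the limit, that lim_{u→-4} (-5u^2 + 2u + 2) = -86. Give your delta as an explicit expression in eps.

Suppose eps > 0. We want delta > 0 such that 0 < |u + 4| < delta implies |(-5u^2 + 2u + 2) + 86| < eps.
(-5u^2 + 2u + 2) + 86 = -5u^2 + 2u + 88 = (u + 4)(-5u + 22).
So |(-5u^2 + 2u + 2) + 86| = |u + 4|·|-5u + 22|.
Assume first that |u + 4| < 1, so |u| < 5. Then |-5u + 22| ≤ 5·5 + 22 = 47.
Hence |(-5u^2 + 2u + 2) + 86| ≤ 47|u + 4| < eps provided |u + 4| < eps/47.
Choosing delta = min(1, eps/47) ensures both conditions, hence |(-5u^2 + 2u + 2) + 86| < eps.

delta = min(1, eps/47)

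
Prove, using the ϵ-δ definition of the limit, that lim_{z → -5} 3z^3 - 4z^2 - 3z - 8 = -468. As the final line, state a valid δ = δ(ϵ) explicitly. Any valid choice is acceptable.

δ = min(1, ϵ/314)

Fix ϵ > 0. We want δ > 0 such that 0 < |z + 5| < δ implies |(3z^3 - 4z^2 - 3z - 8) + 468| < ϵ.
(3z^3 - 4z^2 - 3z - 8) + 468 = 3z^3 - 4z^2 - 3z + 460 = (z + 5)(3z^2 - 19z + 92).
So |(3z^3 - 4z^2 - 3z - 8) + 468| = |z + 5|·|3z^2 - 19z + 92|.
Require δ ≤ 1. Then |z + 5| < 1 gives |z| < 6, and by the triangle inequality |3z^2 - 19z + 92| ≤ 3·6^2 + 19·6 + 92 = 314.
Hence |(3z^3 - 4z^2 - 3z - 8) + 468| ≤ 314|z + 5| < ϵ provided |z + 5| < ϵ/314.
Choosing δ = min(1, ϵ/314) ensures both conditions, hence |(3z^3 - 4z^2 - 3z - 8) + 468| < ϵ.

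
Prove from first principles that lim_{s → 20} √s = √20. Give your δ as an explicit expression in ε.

Let ε > 0 be given. We want δ > 0 such that 0 < |s − 20| < δ implies |√s − √20| < ε.
Multiplying by the conjugate, |√s − √20| = |s − 20|/(√s + √20).
Restrict δ ≤ 20 so that |s − 20| < 20 forces s > 0, and then √s + √20 > √20.
Hence |√s − √20| < |s − 20|/√20, which is < ε once |s − 20| < √20·ε.
Take δ = min(20, √20·ε). If 0 < |s − 20| < δ then s > 0 and |√s − √20| < |s − 20|/√20 < ε.

δ = min(20, √20·ε)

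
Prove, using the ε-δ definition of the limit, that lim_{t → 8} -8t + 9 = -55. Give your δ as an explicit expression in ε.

Suppose ε > 0. We need δ > 0 so that 0 < |t − 8| < δ implies |(-8t + 9) + 55| < ε.
|(-8t + 9) + 55| = |-8t + 64| = 8|t − 8|.
Thus it suffices that |t − 8| < ε/8.
Choosing δ = ε/8 gives |(-8t + 9) + 55| = 8|t − 8| < ε whenever |t − 8| < δ.

δ = ε/8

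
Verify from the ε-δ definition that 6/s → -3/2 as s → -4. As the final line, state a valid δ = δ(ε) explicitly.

δ = min(2, (4/3)ε)

Suppose ε > 0. We seek δ > 0 such that 0 < |s + 4| < δ implies |6/s + 3/2| < ε.
|6/s + 3/2| = 6·|-4 − s|/(4·|s|) = 6|s + 4|/(4|s|).
Restrict δ ≤ 2. Then |s + 4| < 2 gives |s| > 2, so 4|s| > 8.
Then |6/s + 3/2| < 6|s + 4|/8, which is < ε when |s + 4| < (4/3)ε.
Take δ = min(2, (4/3)ε). Then 0 < |s + 4| < δ gives both |s + 4| < 2 and |s + 4| < (4/3)ε, so |6/s + 3/2| < ε.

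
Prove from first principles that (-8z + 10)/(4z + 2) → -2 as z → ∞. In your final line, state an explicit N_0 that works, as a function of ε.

N_0 = (7/2)/ε

Let ε > 0. We seek N_0 > 0 such that z > N_0 implies |(-8z + 10)/(4z + 2) + 2| < ε.
(-8z + 10)/(4z + 2) + 2 = (4(-8z + 10) − (-8)(4z + 2)) / (4(4z + 2)) = 56/(4(4z + 2)).
For z > 0 we have 4z + 2 > 4z, so |(-8z + 10)/(4z + 2) + 2| = 56/(4(4z + 2)) < 56/(4·4z) = (7/2)/z.
Thus |(-8z + 10)/(4z + 2) + 2| < ε whenever z > (7/2)/ε.
Take N_0 = (7/2)/ε. If z > N_0 then |(-8z + 10)/(4z + 2) + 2| < (7/2)/z < ε.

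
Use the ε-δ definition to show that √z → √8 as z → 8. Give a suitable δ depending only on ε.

δ = min(8, √8·ε)

Let ε > 0 be given. We want δ > 0 such that 0 < |z − 8| < δ implies |√z − √8| < ε.
Multiplying by the conjugate, |√z − √8| = |z − 8|/(√z + √8).
Restrict δ ≤ 8 so that |z − 8| < 8 forces z > 0, and then √z + √8 > √8.
Hence |√z − √8| < |z − 8|/√8, which is < ε once |z − 8| < √8·ε.
Take δ = min(8, √8·ε). If 0 < |z − 8| < δ then z > 0 and |√z − √8| < |z − 8|/√8 < ε.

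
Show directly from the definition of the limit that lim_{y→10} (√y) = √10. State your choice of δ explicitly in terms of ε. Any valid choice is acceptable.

δ = min(10, √10·ε)

Let ε > 0. We want δ > 0 such that 0 < |y − 10| < δ implies |√y − √10| < ε.
Multiplying by the conjugate, |√y − √10| = |y − 10|/(√y + √10).
Restrict δ ≤ 10 so that |y − 10| < 10 forces y > 0, and then √y + √10 > √10.
Hence |√y − √10| < |y − 10|/√10, which is < ε once |y − 10| < √10·ε.
Take δ = min(10, √10·ε). If 0 < |y − 10| < δ then y > 0 and |√y − √10| < |y − 10|/√10 < ε.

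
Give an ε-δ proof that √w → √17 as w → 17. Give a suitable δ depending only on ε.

δ = min(17, √17·ε)

Let ε > 0 be given. We want δ > 0 such that 0 < |w − 17| < δ implies |√w − √17| < ε.
Rationalise: √w − √17 = (w − 17)/(√w + √17), so |√w − √17| = |w − 17|/(√w + √17).
Restrict δ ≤ 17 so that |w − 17| < 17 forces w > 0, and then √w + √17 > √17.
Hence |√w − √17| < |w − 17|/√17, which is < ε once |w − 17| < √17·ε.
Take δ = min(17, √17·ε). If 0 < |w − 17| < δ then w > 0 and |√w − √17| < |w − 17|/√17 < ε.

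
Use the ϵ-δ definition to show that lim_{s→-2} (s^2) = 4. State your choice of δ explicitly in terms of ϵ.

Fix ϵ > 0. We seek δ > 0 with 0 < |s + 2| < δ ⇒ |s^2 − 4| < ϵ.
Factor: s^2 − 4 = (s + 2)(s - 2), so |s^2 − 4| = |s + 2|·|s - 2|.
Restrict δ ≤ 1. Then |s + 2| < 1 gives |s| < 3, so by the triangle inequality |s - 2| ≤ 3 + 2 = 5.
Hence |s^2 − 4| ≤ 5|s + 2|, which is < ϵ once |s + 2| < ϵ/5.
Take δ = min(1, ϵ/5). If 0 < |s + 2| < δ then both bounds hold and |s^2 − 4| ≤ 5|s + 2| < 5·(ϵ/5) = ϵ.

δ = min(1, ϵ/5)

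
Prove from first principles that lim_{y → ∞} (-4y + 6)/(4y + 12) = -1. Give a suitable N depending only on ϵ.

Fix ϵ > 0. We seek N > 0 such that y > N implies |(-4y + 6)/(4y + 12) + 1| < ϵ.
(-4y + 6)/(4y + 12) + 1 = (4(-4y + 6) − (-4)(4y + 12)) / (4(4y + 12)) = 72/(4(4y + 12)).
For y > 0 we have 4y + 12 > 4y, so |(-4y + 6)/(4y + 12) + 1| = 72/(4(4y + 12)) < 72/(4·4y) = (9/2)/y.
Thus |(-4y + 6)/(4y + 12) + 1| < ϵ whenever y > (9/2)/ϵ.
Take N = (9/2)/ϵ. If y > N then |(-4y + 6)/(4y + 12) + 1| < (9/2)/y < ϵ.

N = (9/2)/ϵ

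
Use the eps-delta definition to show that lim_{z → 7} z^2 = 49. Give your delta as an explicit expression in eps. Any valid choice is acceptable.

Let eps > 0. We seek delta > 0 with 0 < |z − 7| < delta ⇒ |z^2 − 49| < eps.
Factor: z^2 − 49 = (z − 7)(z + 7), so |z^2 − 49| = |z − 7|·|z + 7|.
Impose delta ≤ 1 so that |z| < 8; then |z + 7| ≤ 15.
Hence |z^2 − 49| ≤ 15|z − 7|, which is < eps once |z − 7| < eps/15.
Take delta = min(1, eps/15). If 0 < |z − 7| < delta then both bounds hold and |z^2 − 49| ≤ 15|z − 7| < 15·(eps/15) = eps.

delta = min(1, eps/15)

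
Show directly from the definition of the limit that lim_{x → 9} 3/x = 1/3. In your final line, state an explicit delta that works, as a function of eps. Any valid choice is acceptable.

delta = min(9/2, (27/2)eps)

Let eps > 0 be given. We seek delta > 0 such that 0 < |x − 9| < delta implies |3/x − (1/3)| < eps.
|3/x − (1/3)| = 3·|9 − x|/(9·|x|) = 3|x − 9|/(9|x|).
Require delta ≤ 9/2 so that |x| > 9 − 9/2 = 9/2, hence 9|x| > 81/2.
Then |3/x − (1/3)| < 3|x − 9|/(81/2), which is < eps when |x − 9| < (27/2)eps.
Take delta = min(9/2, (27/2)eps). Then 0 < |x − 9| < delta gives both |x − 9| < 9/2 and |x − 9| < (27/2)eps, so |3/x − (1/3)| < eps.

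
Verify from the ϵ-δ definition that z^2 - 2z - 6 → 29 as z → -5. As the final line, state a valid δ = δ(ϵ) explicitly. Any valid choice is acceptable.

δ = min(2, ϵ/14)

Suppose ϵ > 0. We want δ > 0 such that 0 < |z + 5| < δ implies |(z^2 - 2z - 6) − 29| < ϵ.
(z^2 - 2z - 6) − 29 = z^2 - 2z - 35 = (z + 5)(z - 7).
So |(z^2 - 2z - 6) − 29| = |z + 5|·|z - 7|.
Require δ ≤ 2. Then |z + 5| < 2 gives |z| < 7, and by the triangle inequality |z - 7| ≤ 7 + 7 = 14.
Hence |(z^2 - 2z - 6) − 29| ≤ 14|z + 5| < ϵ provided |z + 5| < ϵ/14.
Choosing δ = min(2, ϵ/14) ensures both conditions, hence |(z^2 - 2z - 6) − 29| < ϵ.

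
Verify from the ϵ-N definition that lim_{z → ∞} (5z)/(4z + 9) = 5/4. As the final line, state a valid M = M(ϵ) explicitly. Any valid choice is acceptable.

Let ϵ > 0 be given. We seek M > 0 such that z > M implies |(5z)/(4z + 9) − (5/4)| < ϵ.
(5z)/(4z + 9) − (5/4) = (4(5z) − 5(4z + 9)) / (4(4z + 9)) = -45/(4(4z + 9)).
For z > 0 we have 4z + 9 > 4z, so |(5z)/(4z + 9) − (5/4)| = 45/(4(4z + 9)) < 45/(4·4z) = (45/16)/z.
Thus |(5z)/(4z + 9) − (5/4)| < ϵ whenever z > (45/16)/ϵ.
Take M = (45/16)/ϵ. If z > M then |(5z)/(4z + 9) − (5/4)| < (45/16)/z < ϵ.

M = (45/16)/ϵ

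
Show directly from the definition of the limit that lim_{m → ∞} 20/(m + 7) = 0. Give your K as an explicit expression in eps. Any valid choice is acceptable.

Let eps > 0. For m ≥ 1, |20/(m + 7) − 0| = 20/(m + 7) ≤ 20/m.
We need 20/m < eps, i.e. m > 20/eps.
Take K = 20/eps. If m > K then |20/(m + 7)| ≤ 20/m < eps.

K = 20/eps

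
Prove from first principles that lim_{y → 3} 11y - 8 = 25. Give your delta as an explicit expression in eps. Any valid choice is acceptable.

Let eps > 0 be given. We need delta > 0 so that 0 < |y − 3| < delta implies |(11y - 8) − 25| < eps.
|(11y - 8) − 25| = |11y - 33| = 11|y − 3|.
Thus it suffices that |y − 3| < eps/11.
Take delta = eps/11. If 0 < |y − 3| < delta then |(11y - 8) − 25| = 11|y − 3| < 11·(eps/11) = eps.

delta = eps/11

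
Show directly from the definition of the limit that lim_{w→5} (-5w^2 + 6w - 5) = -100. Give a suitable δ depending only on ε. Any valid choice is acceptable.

Suppose ε > 0. We want δ > 0 such that 0 < |w − 5| < δ implies |(-5w^2 + 6w - 5) + 100| < ε.
(-5w^2 + 6w - 5) + 100 = -5w^2 + 6w + 95 = (w − 5)(-5w - 19).
So |(-5w^2 + 6w - 5) + 100| = |w − 5|·|-5w - 19|.
Assume first that |w − 5| < 1, so |w| < 6. Then |-5w - 19| ≤ 5·6 + 19 = 49.
Hence |(-5w^2 + 6w - 5) + 100| ≤ 49|w − 5| < ε provided |w − 5| < ε/49.
Take δ = min(1, ε/49). Then 0 < |w − 5| < δ gives both |w − 5| < 1 and |w − 5| < ε/49, so |(-5w^2 + 6w - 5) + 100| < ε.

δ = min(1, ε/49)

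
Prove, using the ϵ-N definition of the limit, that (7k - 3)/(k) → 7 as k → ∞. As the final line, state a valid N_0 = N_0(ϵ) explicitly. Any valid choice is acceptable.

N_0 = 3/ϵ

Suppose ϵ > 0. For k ≥ 1, |(7k - 3)/(k) − 7| = |-3|/((k)) = 3/((k)).
Since k ≥ k for k ≥ 1, this is ≤ 3/(k) = 3/k.
So |(7k - 3)/(k) − 7| < ϵ whenever k > 3/ϵ.
Take N_0 = 3/ϵ. If k > N_0 then |(7k - 3)/(k) − 7| ≤ 3/k < ϵ.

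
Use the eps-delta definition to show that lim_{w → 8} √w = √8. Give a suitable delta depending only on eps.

delta = min(8, √8·eps)

Let eps > 0 be given. We want delta > 0 such that 0 < |w − 8| < delta implies |√w − √8| < eps.
Rationalise: √w − √8 = (w − 8)/(√w + √8), so |√w − √8| = |w − 8|/(√w + √8).
Restrict delta ≤ 8 so that |w − 8| < 8 forces w > 0, and then √w + √8 > √8.
Hence |√w − √8| < |w − 8|/√8, which is < eps once |w − 8| < √8·eps.
Take delta = min(8, √8·eps). If 0 < |w − 8| < delta then w > 0 and |√w − √8| < |w − 8|/√8 < eps.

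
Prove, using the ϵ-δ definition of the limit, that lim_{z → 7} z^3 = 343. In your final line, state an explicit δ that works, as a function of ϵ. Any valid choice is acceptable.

δ = min(1, ϵ/169)

Fix ϵ > 0. We seek δ > 0 with 0 < |z − 7| < δ ⇒ |z^3 − 343| < ϵ.
Factor: z^3 − 343 = (z − 7)(z^2 + 7z + 49), so |z^3 − 343| = |z − 7|·|z^2 + 7z + 49|.
Restrict δ ≤ 1. Then |z − 7| < 1 gives |z| < 8, so by the triangle inequality |z^2 + 7z + 49| ≤ 8^2 + 7·8 + 49 = 169.
Hence |z^3 − 343| ≤ 169|z − 7|, which is < ϵ once |z − 7| < ϵ/169.
Take δ = min(1, ϵ/169). If 0 < |z − 7| < δ then both bounds hold and |z^3 − 343| ≤ 169|z − 7| < 169·(ϵ/169) = ϵ.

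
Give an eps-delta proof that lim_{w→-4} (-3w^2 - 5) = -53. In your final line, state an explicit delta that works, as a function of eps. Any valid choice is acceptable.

Let eps > 0. We want delta > 0 such that 0 < |w + 4| < delta implies |(-3w^2 - 5) + 53| < eps.
(-3w^2 - 5) + 53 = -3w^2 + 48 = (w + 4)(-3w + 12).
So |(-3w^2 - 5) + 53| = |w + 4|·|-3w + 12|.
Assume first that |w + 4| < 2, so |w| < 6. Then |-3w + 12| ≤ 3·6 + 12 = 30.
Hence |(-3w^2 - 5) + 53| ≤ 30|w + 4| < eps provided |w + 4| < eps/30.
Choosing delta = min(2, eps/30) ensures both conditions, hence |(-3w^2 - 5) + 53| < eps.

delta = min(2, eps/30)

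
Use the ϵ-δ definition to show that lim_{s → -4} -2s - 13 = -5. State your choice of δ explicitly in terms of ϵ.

δ = ϵ/2

Fix ϵ > 0. We need δ > 0 so that 0 < |s + 4| < δ implies |(-2s - 13) + 5| < ϵ.
|(-2s - 13) + 5| = |-2s - 8| = 2|s + 4|.
So 2|s + 4| < ϵ exactly when |s + 4| < ϵ/2.
Choosing δ = ϵ/2 gives |(-2s - 13) + 5| = 2|s + 4| < ϵ whenever |s + 4| < δ.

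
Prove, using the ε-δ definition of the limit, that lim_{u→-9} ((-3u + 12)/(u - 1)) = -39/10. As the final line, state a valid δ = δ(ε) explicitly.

δ = min(5, (50/9)ε)

Let ε > 0 be given. We want δ > 0 with 0 < |u + 9| < δ ⇒ |(-3u + 12)/(u - 1) + 39/10| < ε.
Combining over a common denominator, (-3u + 12)/(u - 1) + 39/10 = [(-3u + 12)·(-10) − 39·(u - 1)] / [(-10)·(u - 1)] = -9(u + 9) / ((-10)(u - 1)).
So |(-3u + 12)/(u - 1) + 39/10| = 9|u + 9| / (10·|u − 1|).
Require δ ≤ 5, so |u − 1| ≥ |-10| − |u + 9| > 10 − 5 = 5.
Hence |(-3u + 12)/(u - 1) + 39/10| < 9|u + 9|/(10·5) = (9/50)|u + 9|, which is < ε once |u + 9| < (50/9)ε.
Take δ = min(5, (50/9)ε). Then 0 < |u + 9| < δ forces both bounds, so |(-3u + 12)/(u - 1) + 39/10| < ε.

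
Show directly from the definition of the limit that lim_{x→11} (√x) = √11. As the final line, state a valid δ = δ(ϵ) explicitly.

δ = min(11, √11·ϵ)

Let ϵ > 0. We want δ > 0 such that 0 < |x − 11| < δ implies |√x − √11| < ϵ.
Multiplying by the conjugate, |√x − √11| = |x − 11|/(√x + √11).
Restrict δ ≤ 11 so that |x − 11| < 11 forces x > 0, and then √x + √11 > √11.
Hence |√x − √11| < |x − 11|/√11, which is < ϵ once |x − 11| < √11·ϵ.
Take δ = min(11, √11·ϵ). If 0 < |x − 11| < δ then x > 0 and |√x − √11| < |x − 11|/√11 < ϵ.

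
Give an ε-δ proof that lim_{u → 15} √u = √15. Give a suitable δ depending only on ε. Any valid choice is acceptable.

Let ε > 0. We want δ > 0 such that 0 < |u − 15| < δ implies |√u − √15| < ε.
Multiplying by the conjugate, |√u − √15| = |u − 15|/(√u + √15).
Restrict δ ≤ 15 so that |u − 15| < 15 forces u > 0, and then √u + √15 > √15.
Hence |√u − √15| < |u − 15|/√15, which is < ε once |u − 15| < √15·ε.
Take δ = min(15, √15·ε). If 0 < |u − 15| < δ then u > 0 and |√u − √15| < |u − 15|/√15 < ε.

δ = min(15, √15·ε)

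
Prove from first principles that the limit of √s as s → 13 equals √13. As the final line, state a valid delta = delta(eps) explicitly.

Let eps > 0 be given. We want delta > 0 such that 0 < |s − 13| < delta implies |√s − √13| < eps.
Rationalise: √s − √13 = (s − 13)/(√s + √13), so |√s − √13| = |s − 13|/(√s + √13).
Restrict delta ≤ 13 so that |s − 13| < 13 forces s > 0, and then √s + √13 > √13.
Hence |√s − √13| < |s − 13|/√13, which is < eps once |s − 13| < √13·eps.
Take delta = min(13, √13·eps). If 0 < |s − 13| < delta then s > 0 and |√s − √13| < |s − 13|/√13 < eps.

delta = min(13, √13·eps)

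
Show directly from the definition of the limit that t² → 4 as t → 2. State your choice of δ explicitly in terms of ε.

Let ε > 0. We seek δ > 0 with 0 < |t − 2| < δ ⇒ |t² − 4| < ε.
Factor: t² − 4 = (t − 2)(t + 2), so |t² − 4| = |t − 2|·|t + 2|.
Impose δ ≤ 2 so that |t| < 4; then |t + 2| ≤ 6.
Hence |t² − 4| ≤ 6|t − 2|, which is < ε once |t − 2| < ε/6.
Take δ = min(2, ε/6). If 0 < |t − 2| < δ then both bounds hold and |t² − 4| ≤ 6|t − 2| < 6·(ε/6) = ε.

δ = min(2, ε/6)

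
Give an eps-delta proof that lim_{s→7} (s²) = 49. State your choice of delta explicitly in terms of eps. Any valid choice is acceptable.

Suppose eps > 0. We seek delta > 0 with 0 < |s − 7| < delta ⇒ |s² − 49| < eps.
Factor: s² − 49 = (s − 7)(s + 7), so |s² − 49| = |s − 7|·|s + 7|.
Restrict delta ≤ 1. Then |s − 7| < 1 gives |s| < 8, so by the triangle inequality |s + 7| ≤ 8 + 7 = 15.
Hence |s² − 49| ≤ 15|s − 7|, which is < eps once |s − 7| < eps/15.
Take delta = min(1, eps/15). If 0 < |s − 7| < delta then both bounds hold and |s² − 49| ≤ 15|s − 7| < 15·(eps/15) = eps.

delta = min(1, eps/15)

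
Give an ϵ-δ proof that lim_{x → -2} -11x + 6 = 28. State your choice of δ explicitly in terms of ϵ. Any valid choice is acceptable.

Fix ϵ > 0. We need δ > 0 so that 0 < |x + 2| < δ implies |(-11x + 6) − 28| < ϵ.
Since (-11x + 6) − 28 = -11(x + 2), we have |(-11x + 6) − 28| = 11|x + 2|.
So 11|x + 2| < ϵ exactly when |x + 2| < ϵ/11.
Take δ = ϵ/11. If 0 < |x + 2| < δ then |(-11x + 6) − 28| = 11|x + 2| < 11·(ϵ/11) = ϵ.

δ = ϵ/11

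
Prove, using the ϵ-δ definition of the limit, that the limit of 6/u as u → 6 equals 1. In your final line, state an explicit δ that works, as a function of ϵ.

δ = min(3, 3ϵ)

Fix ϵ > 0. We seek δ > 0 such that 0 < |u − 6| < δ implies |6/u − 1| < ϵ.
|6/u − 1| = 6·|6 − u|/(6·|u|) = 6|u − 6|/(6|u|).
Restrict δ ≤ 3. Then |u − 6| < 3 gives |u| > 3, so 6|u| > 18.
Then |6/u − 1| < 6|u − 6|/18, which is < ϵ when |u − 6| < 3ϵ.
Take δ = min(3, 3ϵ). Then 0 < |u − 6| < δ gives both |u − 6| < 3 and |u − 6| < 3ϵ, so |6/u − 1| < ϵ.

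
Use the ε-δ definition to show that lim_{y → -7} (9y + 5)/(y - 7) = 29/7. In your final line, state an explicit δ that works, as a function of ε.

Let ε > 0 be given. We want δ > 0 with 0 < |y + 7| < δ ⇒ |(9y + 5)/(y - 7) − (29/7)| < ε.
Combining over a common denominator, (9y + 5)/(y - 7) − (29/7) = [(9y + 5)·(-14) − (-58)·(y - 7)] / [(-14)·(y - 7)] = -68(y + 7) / ((-14)(y - 7)).
So |(9y + 5)/(y - 7) − (29/7)| = 68|y + 7| / (14·|y − 7|).
Restrict δ ≤ 7. Then |y + 7| < 7 gives |y − 7| = |(y + 7) + (-14)| ≥ 14 − 7 = 7.
Hence |(9y + 5)/(y - 7) − (29/7)| < 68|y + 7|/(14·7) = (34/49)|y + 7|, which is < ε once |y + 7| < (49/34)ε.
Take δ = min(7, (49/34)ε). Then 0 < |y + 7| < δ forces both bounds, so |(9y + 5)/(y - 7) − (29/7)| < ε.

δ = min(7, (49/34)ε)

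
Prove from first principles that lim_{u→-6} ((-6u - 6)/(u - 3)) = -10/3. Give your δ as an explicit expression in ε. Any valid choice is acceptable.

Let ε > 0. We want δ > 0 with 0 < |u + 6| < δ ⇒ |(-6u - 6)/(u - 3) + 10/3| < ε.
Combining over a common denominator, (-6u - 6)/(u - 3) + 10/3 = [(-6u - 6)·(-9) − 30·(u - 3)] / [(-9)·(u - 3)] = 24(u + 6) / ((-9)(u - 3)).
So |(-6u - 6)/(u - 3) + 10/3| = 24|u + 6| / (9·|u − 3|).
Require δ ≤ 9/2, so |u − 3| ≥ |-9| − |u + 6| > 9 − 9/2 = 9/2.
Hence |(-6u - 6)/(u - 3) + 10/3| < 24|u + 6|/(9·(9/2)) = (16/27)|u + 6|, which is < ε once |u + 6| < (27/16)ε.
Take δ = min(9/2, (27/16)ε). Then 0 < |u + 6| < δ forces both bounds, so |(-6u - 6)/(u - 3) + 10/3| < ε.

δ = min(9/2, (27/16)ε)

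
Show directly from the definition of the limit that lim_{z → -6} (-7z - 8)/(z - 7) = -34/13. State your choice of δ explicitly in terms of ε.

Let ε > 0 be given. We want δ > 0 with 0 < |z + 6| < δ ⇒ |(-7z - 8)/(z - 7) + 34/13| < ε.
Combining over a common denominator, (-7z - 8)/(z - 7) + 34/13 = [(-7z - 8)·(-13) − 34·(z - 7)] / [(-13)·(z - 7)] = 57(z + 6) / ((-13)(z - 7)).
So |(-7z - 8)/(z - 7) + 34/13| = 57|z + 6| / (13·|z − 7|).
Restrict δ ≤ 13/2. Then |z + 6| < 13/2 gives |z − 7| = |(z + 6) + (-13)| ≥ 13 − 13/2 = 13/2.
Hence |(-7z - 8)/(z - 7) + 34/13| < 57|z + 6|/(13·(13/2)) = (114/169)|z + 6|, which is < ε once |z + 6| < (169/114)ε.
Take δ = min(13/2, (169/114)ε). Then 0 < |z + 6| < δ forces both bounds, so |(-7z - 8)/(z - 7) + 34/13| < ε.

δ = min(13/2, (169/114)ε)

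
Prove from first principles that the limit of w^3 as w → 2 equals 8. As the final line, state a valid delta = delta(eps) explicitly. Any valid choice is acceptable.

Let eps > 0 be given. We seek delta > 0 with 0 < |w − 2| < delta ⇒ |w^3 − 8| < eps.
Factor: w^3 − 8 = (w − 2)(w^2 + 2w + 4), so |w^3 − 8| = |w − 2|·|w^2 + 2w + 4|.
Impose delta ≤ 1 so that |w| < 3; then |w^2 + 2w + 4| ≤ 19.
Hence |w^3 − 8| ≤ 19|w − 2|, which is < eps once |w − 2| < eps/19.
Take delta = min(1, eps/19). If 0 < |w − 2| < delta then both bounds hold and |w^3 − 8| ≤ 19|w − 2| < 19·(eps/19) = eps.

delta = min(1, eps/19)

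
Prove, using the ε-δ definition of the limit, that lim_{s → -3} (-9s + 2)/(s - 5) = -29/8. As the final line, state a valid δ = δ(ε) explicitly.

Suppose ε > 0. We want δ > 0 with 0 < |s + 3| < δ ⇒ |(-9s + 2)/(s - 5) + 29/8| < ε.
Combining over a common denominator, (-9s + 2)/(s - 5) + 29/8 = [(-9s + 2)·(-8) − 29·(s - 5)] / [(-8)·(s - 5)] = 43(s + 3) / ((-8)(s - 5)).
So |(-9s + 2)/(s - 5) + 29/8| = 43|s + 3| / (8·|s − 5|).
Restrict δ ≤ 4. Then |s + 3| < 4 gives |s − 5| = |(s + 3) + (-8)| ≥ 8 − 4 = 4.
Hence |(-9s + 2)/(s - 5) + 29/8| < 43|s + 3|/(8·4) = (43/32)|s + 3|, which is < ε once |s + 3| < (32/43)ε.
Take δ = min(4, (32/43)ε). Then 0 < |s + 3| < δ forces both bounds, so |(-9s + 2)/(s - 5) + 29/8| < ε.

δ = min(4, (32/43)ε)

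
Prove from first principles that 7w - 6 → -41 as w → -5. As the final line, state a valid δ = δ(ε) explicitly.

Suppose ε > 0. We need δ > 0 so that 0 < |w + 5| < δ implies |(7w - 6) + 41| < ε.
Since (7w - 6) + 41 = 7(w + 5), we have |(7w - 6) + 41| = 7|w + 5|.
Thus it suffices that |w + 5| < ε/7.
Choosing δ = ε/7 gives |(7w - 6) + 41| = 7|w + 5| < ε whenever |w + 5| < δ.

δ = ε/7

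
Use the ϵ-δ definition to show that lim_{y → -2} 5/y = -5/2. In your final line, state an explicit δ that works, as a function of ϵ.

δ = min(1, (2/5)ϵ)

Let ϵ > 0 be given. We seek δ > 0 such that 0 < |y + 2| < δ implies |5/y + 5/2| < ϵ.
|5/y + 5/2| = 5·|-2 − y|/(2·|y|) = 5|y + 2|/(2|y|).
Require δ ≤ 1 so that |y| > 2 − 1 = 1, hence 2|y| > 2.
Then |5/y + 5/2| < 5|y + 2|/2, which is < ϵ when |y + 2| < (2/5)ϵ.
Take δ = min(1, (2/5)ϵ). Then 0 < |y + 2| < δ gives both |y + 2| < 1 and |y + 2| < (2/5)ϵ, so |5/y + 5/2| < ϵ.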